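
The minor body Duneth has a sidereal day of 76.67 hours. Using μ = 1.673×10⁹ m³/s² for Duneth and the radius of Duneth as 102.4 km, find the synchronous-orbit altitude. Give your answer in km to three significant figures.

T = 76.67 hours = 2.760×10⁵ s.
A synchronous orbit has period T, so by Kepler's third law a = (μT²/4π²)^(1/3).
μT²/4π² = 1.673×10⁹ × (2.760×10⁵)² / 39.48 = 3.228×10¹⁸ m³.
a = 1.478×10⁶ m = 1478.0 km.
Altitude h = a − R = 1478.0 − 102.4 = 1375.6 km.

h_sync ≈ 1380 km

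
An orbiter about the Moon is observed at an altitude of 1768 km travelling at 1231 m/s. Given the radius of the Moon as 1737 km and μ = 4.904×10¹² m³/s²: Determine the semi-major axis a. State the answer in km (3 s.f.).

r = 1737 + 1768 = 3505.0 km = 3.505×10⁶ m.
Specific orbital energy ε = v²/2 − μ/r = (1231)²/2 − 4.904×10¹²/3.505×10⁶ = -6.415×10⁵ J/kg.
Since ε = −μ/(2a), a = −μ/(2ε) = 3.823×10⁶ m = 3822.5 km.

a ≈ 3820 km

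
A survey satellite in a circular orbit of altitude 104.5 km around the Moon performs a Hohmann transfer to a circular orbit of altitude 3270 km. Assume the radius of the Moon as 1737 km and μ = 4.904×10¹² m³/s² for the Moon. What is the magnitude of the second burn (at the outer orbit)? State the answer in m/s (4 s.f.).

Δv ≈ 263.9 m/s

r₁ = 1737 + 104.5 = 1841.5 km = 1.8415×10⁶ m.
r₂ = 1737 + 3270 = 5007.0 km = 5.0070×10⁶ m.
Transfer ellipse a_t = (r₁ + r₂)/2 = 3.424×10⁶ m.
At r₁: circular v_c1 = √(μ/r₁) = 1632 m/s; transfer-perilune v_p = √[μ(2/r₁ − 1/a_t)] = 1973 m/s.
At r₂: circular v_c2 = √(μ/r₂) = 989.7 m/s; transfer-apolune v_a = √[μ(2/r₂ − 1/a_t)] = 725.8 m/s.
Δv₂ = v_c2 − v_a = 263.9 m/s.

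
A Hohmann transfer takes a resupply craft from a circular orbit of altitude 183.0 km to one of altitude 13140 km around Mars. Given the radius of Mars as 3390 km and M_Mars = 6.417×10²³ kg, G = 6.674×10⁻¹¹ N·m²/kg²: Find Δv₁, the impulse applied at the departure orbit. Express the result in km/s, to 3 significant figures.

Δv ≈ 0.978 km/s

μ = GM = 6.674×10⁻¹¹ × 6.417×10²³ = 4.283×10¹³ m³/s².
r₁ = 3390 + 183.0 = 3573.0 km = 3.5730×10⁶ m.
r₂ = 3390 + 13140 = 16530 km = 1.6530×10⁷ m.
Transfer ellipse a_t = (r₁ + r₂)/2 = 1.005×10⁷ m.
At r₁: circular v_c1 = √(μ/r₁) = 3462 m/s; transfer-periapsis v_p = √[μ(2/r₁ − 1/a_t)] = 4440 m/s.
Δv₁ = v_p − v_c1 = 977.7 m/s.
= 0.9777 km/s.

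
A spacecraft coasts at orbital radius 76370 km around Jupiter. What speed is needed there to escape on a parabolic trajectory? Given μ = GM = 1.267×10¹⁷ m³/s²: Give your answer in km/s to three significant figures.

v_esc ≈ 57.6 km/s

r = 76370 km = 7.637×10⁷ m.
Escape speed v_esc = √(2μ/r) = √(2 × 1.267×10¹⁷ / 7.637×10⁷) = √(3.318×10⁹) = 57600 m/s.
= 57.60 km/s.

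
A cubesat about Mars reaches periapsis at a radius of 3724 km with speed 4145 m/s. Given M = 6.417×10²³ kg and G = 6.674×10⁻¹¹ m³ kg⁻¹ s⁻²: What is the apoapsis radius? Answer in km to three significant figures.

μ = GM = 6.674×10⁻¹¹ × 6.417×10²³ = 4.283×10¹³ m³/s².
r_p = 3.724×10⁶ m.
Specific energy ε = v²/2 − μ/r = -2.910×10⁶ J/kg, so a = −μ/(2ε) = 7.359×10⁶ m.
The apsides satisfy r_p + r_a = 2a, so the apoapsis radius is 2a − r_p = 1.099×10⁷ m = 10994 km.

apoapsis radius ≈ 11000 km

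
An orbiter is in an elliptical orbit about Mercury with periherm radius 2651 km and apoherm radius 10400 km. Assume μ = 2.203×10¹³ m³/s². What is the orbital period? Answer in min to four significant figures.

T ≈ 371.9 min

Semi-major axis a = (r_p + r_a)/2 = (2651.0 + 10400)/2 = 6525.5 km = 6.526×10⁶ m.
By Kepler's third law T = 2π√(a³/μ) = 2π × 3.552×10³ = 2.231×10⁴ s.
= 371.9 min.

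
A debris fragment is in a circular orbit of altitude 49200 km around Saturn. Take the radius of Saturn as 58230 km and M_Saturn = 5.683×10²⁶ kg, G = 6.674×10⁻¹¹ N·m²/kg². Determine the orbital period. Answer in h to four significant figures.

μ = GM = 6.674×10⁻¹¹ × 5.683×10²⁶ = 3.793×10¹⁶ m³/s².
r = 58230 + 49200 = 107430 km = 1.0743×10⁸ m.
Kepler's third law: T = 2π√(r³/μ) = 2π√((1.074×10⁸)³ / 3.793×10¹⁶).
r³/μ = 3.269×10⁷ s², so T = 2π × 5.718×10³ = 3.592×10⁴ s.
Converting: 3.592×10⁴ s ÷ 3600 = 9.979 h.

T ≈ 9.979 h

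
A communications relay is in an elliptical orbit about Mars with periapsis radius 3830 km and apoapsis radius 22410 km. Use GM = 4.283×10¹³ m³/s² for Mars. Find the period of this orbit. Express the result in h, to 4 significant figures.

T ≈ 12.67 h

Semi-major axis a = (r_p + r_a)/2 = (3830.0 + 22410)/2 = 13120 km = 1.312×10⁷ m.
By Kepler's third law T = 2π√(a³/μ) = 2π × 7.262×10³ = 4.563×10⁴ s.
= 12.67 h.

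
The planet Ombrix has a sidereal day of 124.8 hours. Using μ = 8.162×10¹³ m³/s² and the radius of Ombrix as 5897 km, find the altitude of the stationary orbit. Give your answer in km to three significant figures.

T = 124.8 hours = 4.493×10⁵ s.
A synchronous orbit has period T, so by Kepler's third law a = (μT²/4π²)^(1/3).
μT²/4π² = 8.162×10¹³ × (4.493×10⁵)² / 39.48 = 4.173×10²³ m³.
a = 7.473×10⁷ m = 74729 km.
Altitude h = a − R = 74729 − 5897 = 68832 km.

h_sync ≈ 68800 km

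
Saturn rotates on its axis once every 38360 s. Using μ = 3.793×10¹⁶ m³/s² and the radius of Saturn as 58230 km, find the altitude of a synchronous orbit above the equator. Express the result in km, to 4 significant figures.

h_sync ≈ 54000 km

A synchronous orbit has period T, so by Kepler's third law a = (μT²/4π²)^(1/3).
μT²/4π² = 3.793×10¹⁶ × (3.836×10⁴)² / 39.48 = 1.414×10²⁴ m³.
a = 1.122×10⁸ m = 1.1223×10⁵ km.
Altitude h = a − R = 1.1223×10⁵ − 58230 = 54005 km.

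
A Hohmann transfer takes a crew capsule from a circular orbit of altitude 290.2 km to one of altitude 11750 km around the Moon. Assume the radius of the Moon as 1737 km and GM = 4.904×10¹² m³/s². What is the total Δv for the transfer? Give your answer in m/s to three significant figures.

Δv_total ≈ 790 m/s

r₁ = 1737 + 290.2 = 2027.2 km = 2.0272×10⁶ m.
r₂ = 1737 + 11750 = 13487 km = 1.3487×10⁷ m.
Transfer ellipse a_t = (r₁ + r₂)/2 = 7.757×10⁶ m.
At r₁: circular v_c1 = √(μ/r₁) = 1555 m/s; transfer-perilune v_p = √[μ(2/r₁ − 1/a_t)] = 2051 m/s.
Δv₁ = v_p − v_c1 = 495.5 m/s.
At r₂: circular v_c2 = √(μ/r₂) = 603.0 m/s; transfer-apolune v_a = √[μ(2/r₂ − 1/a_t)] = 308.3 m/s.
Δv₂ = v_c2 − v_a = 294.7 m/s.
Total Δv = Δv₁ + Δv₂ = 790.3 m/s.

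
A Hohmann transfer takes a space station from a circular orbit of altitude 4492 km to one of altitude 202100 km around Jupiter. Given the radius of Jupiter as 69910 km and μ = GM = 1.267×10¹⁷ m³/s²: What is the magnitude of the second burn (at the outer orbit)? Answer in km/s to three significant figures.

Δv ≈ 7.44 km/s

r₁ = 69910 + 4492 = 74402 km = 7.4402×10⁷ m.
r₂ = 69910 + 202100 = 272010 km = 2.7201×10⁸ m.
Transfer ellipse a_t = (r₁ + r₂)/2 = 1.732×10⁸ m.
At r₁: circular v_c1 = √(μ/r₁) = 41270 m/s; transfer-perijove v_p = √[μ(2/r₁ − 1/a_t)] = 51710 m/s.
At r₂: circular v_c2 = √(μ/r₂) = 21580 m/s; transfer-apojove v_a = √[μ(2/r₂ − 1/a_t)] = 14150 m/s.
Δv₂ = v_c2 − v_a = 7437 m/s.
= 7.437 km/s.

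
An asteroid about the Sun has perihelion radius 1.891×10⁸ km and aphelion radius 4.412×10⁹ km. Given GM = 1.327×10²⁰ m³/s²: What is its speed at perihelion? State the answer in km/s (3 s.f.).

Semi-major axis a = (r_p + r_a)/2 = 2.3006×10⁹ km = 2.301×10¹² m.
Vis-viva: v² = μ(2/r − 1/a) = 1.327×10²⁰ × (1.058×10⁻¹¹ − 4.347×10⁻¹³) = 1.346×10⁹ m²/s².
v = 36690 m/s = 36.69 km/s.

v ≈ 36.7 km/s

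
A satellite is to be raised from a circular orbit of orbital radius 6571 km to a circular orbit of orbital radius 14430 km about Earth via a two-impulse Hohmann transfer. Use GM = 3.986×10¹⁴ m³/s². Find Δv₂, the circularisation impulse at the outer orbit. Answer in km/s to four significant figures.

Δv ≈ 1.098 km/s

r₁ = 6571 km = 6.571×10⁶ m.
r₂ = 14430 km = 1.443×10⁷ m.
Transfer ellipse a_t = (r₁ + r₂)/2 = 1.050×10⁷ m.
At r₁: circular v_c1 = √(μ/r₁) = 7788 m/s; transfer-perigee v_p = √[μ(2/r₁ − 1/a_t)] = 9130 m/s.
At r₂: circular v_c2 = √(μ/r₂) = 5256 m/s; transfer-apogee v_a = √[μ(2/r₂ − 1/a_t)] = 4158 m/s.
Δv₂ = v_c2 − v_a = 1098 m/s.
= 1.098 km/s.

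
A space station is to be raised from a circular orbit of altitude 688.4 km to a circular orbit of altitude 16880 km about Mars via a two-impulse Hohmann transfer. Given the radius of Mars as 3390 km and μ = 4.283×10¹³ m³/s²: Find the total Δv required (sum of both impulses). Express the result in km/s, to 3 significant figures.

r₁ = 3390 + 688.4 = 4078.4 km = 4.0784×10⁶ m.
r₂ = 3390 + 16880 = 20270 km = 2.0270×10⁷ m.
Transfer ellipse a_t = (r₁ + r₂)/2 = 1.217×10⁷ m.
At r₁: circular v_c1 = √(μ/r₁) = 3241 m/s; transfer-periapsis v_p = √[μ(2/r₁ − 1/a_t)] = 4182 m/s.
Δv₁ = v_p − v_c1 = 940.9 m/s.
At r₂: circular v_c2 = √(μ/r₂) = 1454 m/s; transfer-apoapsis v_a = √[μ(2/r₂ − 1/a_t)] = 841.3 m/s.
Δv₂ = v_c2 − v_a = 612.3 m/s.
Total Δv = Δv₁ + Δv₂ = 1553 m/s = 1.553 km/s.

Δv_total ≈ 1.55 km/s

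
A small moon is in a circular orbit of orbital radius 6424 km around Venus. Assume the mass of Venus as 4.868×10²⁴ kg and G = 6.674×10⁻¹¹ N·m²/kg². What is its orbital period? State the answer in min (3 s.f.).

μ = GM = 6.674×10⁻¹¹ × 4.868×10²⁴ = 3.249×10¹⁴ m³/s².
r = 6424 km = 6.424×10⁶ m.
Kepler's third law: T = 2π√(r³/μ) = 2π√((6.424×10⁶)³ / 3.249×10¹⁴).
r³/μ = 8.160×10⁵ s², so T = 2π × 9.033×10² = 5.676×10³ s.
Converting: 5.676×10³ s ÷ 60.00 = 94.60 min.

T ≈ 94.6 min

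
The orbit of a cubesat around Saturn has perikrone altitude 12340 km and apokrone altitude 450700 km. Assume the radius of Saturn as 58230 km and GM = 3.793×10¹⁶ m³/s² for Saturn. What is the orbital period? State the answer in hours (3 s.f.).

T ≈ 44.2 hours

r_p = 58230 + 12340 = 70570 km = 7.0570×10⁷ m.
r_a = 58230 + 450700 = 508930 km = 5.0893×10⁸ m.
Semi-major axis a = (r_p + r_a)/2 = (70570 + 5.0893×10⁵)/2 = 2.8975×10⁵ km = 2.898×10⁸ m.
By Kepler's third law T = 2π√(a³/μ) = 2π × 2.532×10⁴ = 1.591×10⁵ s.
= 44.20 hours.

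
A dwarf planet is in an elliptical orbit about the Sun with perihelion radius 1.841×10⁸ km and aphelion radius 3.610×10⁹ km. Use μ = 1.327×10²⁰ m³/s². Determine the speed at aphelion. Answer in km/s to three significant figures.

v ≈ 1.89 km/s

Semi-major axis a = (r_p + r_a)/2 = 1.8970×10⁹ km = 1.897×10¹² m.
Vis-viva: v² = μ(2/r − 1/a) = 1.327×10²⁰ × (5.540×10⁻¹³ − 5.271×10⁻¹³) = 3.567×10⁶ m²/s².
v = 1889 m/s = 1.889 km/s.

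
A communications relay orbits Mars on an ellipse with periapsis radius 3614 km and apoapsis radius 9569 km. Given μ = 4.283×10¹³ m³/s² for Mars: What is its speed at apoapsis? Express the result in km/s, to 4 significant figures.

v ≈ 1.567 km/s

Semi-major axis a = (r_p + r_a)/2 = 6591.5 km = 6.592×10⁶ m.
Vis-viva: v² = μ(2/r − 1/a) = 4.283×10¹³ × (2.090×10⁻⁷ − 1.517×10⁻⁷) = 2.454×10⁶ m²/s².
v = 1567 m/s = 1.567 km/s.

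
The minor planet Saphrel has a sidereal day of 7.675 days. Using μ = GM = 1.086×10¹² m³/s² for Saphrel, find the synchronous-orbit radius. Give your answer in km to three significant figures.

T = 7.675 days = 6.631×10⁵ s.
A synchronous orbit has period T, so by Kepler's third law a = (μT²/4π²)^(1/3).
μT²/4π² = 1.086×10¹² × (6.631×10⁵)² / 39.48 = 1.210×10²² m³.
a = 2.296×10⁷ m = 22955 km.

r_sync ≈ 23000 km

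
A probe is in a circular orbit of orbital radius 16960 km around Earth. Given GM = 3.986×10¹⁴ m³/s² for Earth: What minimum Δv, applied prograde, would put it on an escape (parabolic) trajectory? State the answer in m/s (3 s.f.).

r = 16960 km = 1.696×10⁷ m.
Circular speed v_c = √(μ/r) = 4848 m/s.
Escape speed v_esc = √(2μ/r) = √2 × v_c = 6856 m/s.
Δv = v_esc − v_c = 2008 m/s.

Δv ≈ 2010 m/s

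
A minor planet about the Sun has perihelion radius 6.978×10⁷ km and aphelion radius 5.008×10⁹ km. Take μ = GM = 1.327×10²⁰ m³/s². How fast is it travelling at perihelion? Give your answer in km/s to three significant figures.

v ≈ 61.2 km/s

Semi-major axis a = (r_p + r_a)/2 = 2.5389×10⁹ km = 2.539×10¹² m.
Vis-viva: v² = μ(2/r − 1/a) = 1.327×10²⁰ × (2.866×10⁻¹¹ − 3.939×10⁻¹³) = 3.751×10⁹ m²/s².
v = 61250 m/s = 61.25 km/s.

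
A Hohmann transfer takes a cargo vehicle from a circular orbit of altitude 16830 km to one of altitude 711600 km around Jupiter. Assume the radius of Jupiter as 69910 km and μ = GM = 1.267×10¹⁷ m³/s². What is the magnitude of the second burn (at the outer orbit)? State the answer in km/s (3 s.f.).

r₁ = 69910 + 16830 = 86740 km = 8.6740×10⁷ m.
r₂ = 69910 + 711600 = 781510 km = 7.8151×10⁸ m.
Transfer ellipse a_t = (r₁ + r₂)/2 = 4.341×10⁸ m.
At r₁: circular v_c1 = √(μ/r₁) = 38220 m/s; transfer-perijove v_p = √[μ(2/r₁ − 1/a_t)] = 51280 m/s.
At r₂: circular v_c2 = √(μ/r₂) = 12730 m/s; transfer-apojove v_a = √[μ(2/r₂ − 1/a_t)] = 5691 m/s.
Δv₂ = v_c2 − v_a = 7041 m/s.
= 7.041 km/s.

Δv ≈ 7.04 km/s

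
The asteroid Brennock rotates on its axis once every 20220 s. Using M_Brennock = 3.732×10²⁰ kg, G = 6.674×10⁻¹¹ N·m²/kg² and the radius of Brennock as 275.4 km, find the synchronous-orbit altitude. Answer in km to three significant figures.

μ = GM = 6.674×10⁻¹¹ × 3.732×10²⁰ = 2.491×10¹⁰ m³/s².
A synchronous orbit has period T, so by Kepler's third law a = (μT²/4π²)^(1/3).
μT²/4π² = 2.491×10¹⁰ × (2.022×10⁴)² / 39.48 = 2.579×10¹⁷ m³.
a = 6.366×10⁵ m = 636.57 km.
Altitude h = a − R = 636.57 − 275.4 = 361.17 km.

h_sync ≈ 361 km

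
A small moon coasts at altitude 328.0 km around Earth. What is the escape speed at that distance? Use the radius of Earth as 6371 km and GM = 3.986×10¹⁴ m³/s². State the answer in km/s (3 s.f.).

v_esc ≈ 10.9 km/s

r = 6371 + 328.0 = 6699.0 km = 6.6990×10⁶ m.
Escape speed v_esc = √(2μ/r) = √(2 × 3.986×10¹⁴ / 6.699×10⁶) = √(1.190×10⁸) = 10910 m/s.
= 10.91 km/s.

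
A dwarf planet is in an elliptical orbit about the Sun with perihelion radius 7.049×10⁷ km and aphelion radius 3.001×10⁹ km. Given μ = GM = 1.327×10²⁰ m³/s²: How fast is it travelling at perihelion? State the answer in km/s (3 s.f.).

Semi-major axis a = (r_p + r_a)/2 = 1.5357×10⁹ km = 1.536×10¹² m.
Vis-viva: v² = μ(2/r − 1/a) = 1.327×10²⁰ × (2.837×10⁻¹¹ − 6.511×10⁻¹³) = 3.679×10⁹ m²/s².
v = 60650 m/s = 60.65 km/s.

v ≈ 60.7 km/s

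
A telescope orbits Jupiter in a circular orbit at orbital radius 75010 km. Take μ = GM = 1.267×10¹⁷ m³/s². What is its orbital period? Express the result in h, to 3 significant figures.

r = 75010 km = 7.501×10⁷ m.
Kepler's third law: T = 2π√(r³/μ) = 2π√((7.501×10⁷)³ / 1.267×10¹⁷).
r³/μ = 3.331×10⁶ s², so T = 2π × 1.825×10³ = 1.147×10⁴ s.
Converting: 1.147×10⁴ s ÷ 3600 = 3.185 h.

T ≈ 3.19 h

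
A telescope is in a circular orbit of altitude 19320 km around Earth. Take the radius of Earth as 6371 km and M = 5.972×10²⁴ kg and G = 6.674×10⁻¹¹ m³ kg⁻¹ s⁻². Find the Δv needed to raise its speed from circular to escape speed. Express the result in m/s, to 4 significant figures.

Δv ≈ 1631 m/s

μ = GM = 6.674×10⁻¹¹ × 5.972×10²⁴ = 3.986×10¹⁴ m³/s².
r = 6371 + 19320 = 25691 km = 2.5691×10⁷ m.
Circular speed v_c = √(μ/r) = 3939 m/s.
Escape speed v_esc = √(2μ/r) = √2 × v_c = 5570 m/s.
Δv = v_esc − v_c = 1631 m/s.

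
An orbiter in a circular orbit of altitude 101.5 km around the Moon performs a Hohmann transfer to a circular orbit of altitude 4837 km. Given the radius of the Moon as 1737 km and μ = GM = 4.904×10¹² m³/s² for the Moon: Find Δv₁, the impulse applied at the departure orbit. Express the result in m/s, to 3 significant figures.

r₁ = 1737 + 101.5 = 1838.5 km = 1.8385×10⁶ m.
r₂ = 1737 + 4837 = 6574.0 km = 6.5740×10⁶ m.
Transfer ellipse a_t = (r₁ + r₂)/2 = 4.206×10⁶ m.
At r₁: circular v_c1 = √(μ/r₁) = 1633 m/s; transfer-perilune v_p = √[μ(2/r₁ − 1/a_t)] = 2042 m/s.
Δv₁ = v_p − v_c1 = 408.6 m/s.

Δv ≈ 409 m/s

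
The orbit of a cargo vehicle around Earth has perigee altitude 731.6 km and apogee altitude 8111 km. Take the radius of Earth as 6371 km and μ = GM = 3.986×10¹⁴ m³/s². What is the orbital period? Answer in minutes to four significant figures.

r_p = 6371 + 731.6 = 7102.6 km = 7.1026×10⁶ m.
r_a = 6371 + 8111 = 14482 km = 1.4482×10⁷ m.
Semi-major axis a = (r_p + r_a)/2 = (7102.6 + 14482)/2 = 10792 km = 1.079×10⁷ m.
By Kepler's third law T = 2π√(a³/μ) = 2π × 1.776×10³ = 1.116×10⁴ s.
= 186.0 minutes.

T ≈ 186.0 minutes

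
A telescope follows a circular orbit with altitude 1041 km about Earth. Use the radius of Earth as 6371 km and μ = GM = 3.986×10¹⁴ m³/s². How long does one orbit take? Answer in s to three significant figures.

T ≈ 6350 s

r = 6371 + 1041 = 7412.0 km = 7.4120×10⁶ m.
Kepler's third law: T = 2π√(r³/μ) = 2π√((7.412×10⁶)³ / 3.986×10¹⁴).
r³/μ = 1.022×10⁶ s², so T = 2π × 1.011×10³ = 6.351×10³ s.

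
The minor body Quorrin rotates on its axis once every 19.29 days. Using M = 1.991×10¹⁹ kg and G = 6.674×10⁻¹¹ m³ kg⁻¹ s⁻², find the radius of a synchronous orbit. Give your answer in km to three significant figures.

μ = GM = 6.674×10⁻¹¹ × 1.991×10¹⁹ = 1.329×10⁹ m³/s².
T = 19.29 days = 1.667×10⁶ s.
A synchronous orbit has period T, so by Kepler's third law a = (μT²/4π²)^(1/3).
μT²/4π² = 1.329×10⁹ × (1.667×10⁶)² / 39.48 = 9.350×10¹⁹ m³.
a = 4.539×10⁶ m = 4538.7 km.

r_sync ≈ 4540 km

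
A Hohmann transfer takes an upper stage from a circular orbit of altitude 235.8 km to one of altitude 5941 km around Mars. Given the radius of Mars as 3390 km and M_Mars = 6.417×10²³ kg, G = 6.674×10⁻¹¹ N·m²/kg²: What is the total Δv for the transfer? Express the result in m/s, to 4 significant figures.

μ = GM = 6.674×10⁻¹¹ × 6.417×10²³ = 4.283×10¹³ m³/s².
r₁ = 3390 + 235.8 = 3625.8 km = 3.6258×10⁶ m.
r₂ = 3390 + 5941 = 9331.0 km = 9.3310×10⁶ m.
Transfer ellipse a_t = (r₁ + r₂)/2 = 6.478×10⁶ m.
At r₁: circular v_c1 = √(μ/r₁) = 3437 m/s; transfer-periapsis v_p = √[μ(2/r₁ − 1/a_t)] = 4125 m/s.
Δv₁ = v_p − v_c1 = 687.8 m/s.
At r₂: circular v_c2 = √(μ/r₂) = 2142 m/s; transfer-apoapsis v_a = √[μ(2/r₂ − 1/a_t)] = 1603 m/s.
Δv₂ = v_c2 − v_a = 539.6 m/s.
Total Δv = Δv₁ + Δv₂ = 1227 m/s.

Δv_total ≈ 1227 m/s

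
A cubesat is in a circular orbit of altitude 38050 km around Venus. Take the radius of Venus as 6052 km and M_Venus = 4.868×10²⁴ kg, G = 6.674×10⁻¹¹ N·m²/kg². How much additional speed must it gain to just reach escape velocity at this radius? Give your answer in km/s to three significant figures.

μ = GM = 6.674×10⁻¹¹ × 4.868×10²⁴ = 3.249×10¹⁴ m³/s².
r = 6052 + 38050 = 44102 km = 4.4102×10⁷ m.
Circular speed v_c = √(μ/r) = 2714 m/s.
Escape speed v_esc = √(2μ/r) = √2 × v_c = 3838 m/s.
Δv = v_esc − v_c = 1124 m/s = 1.124 km/s.

Δv ≈ 1.12 km/s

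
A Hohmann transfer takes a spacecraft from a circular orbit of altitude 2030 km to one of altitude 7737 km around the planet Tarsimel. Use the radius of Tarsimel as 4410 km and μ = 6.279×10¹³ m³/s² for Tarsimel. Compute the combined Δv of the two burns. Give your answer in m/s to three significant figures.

Δv_total ≈ 828 m/s

r₁ = 4410 + 2030 = 6440.0 km = 6.4400×10⁶ m.
r₂ = 4410 + 7737 = 12147 km = 1.2147×10⁷ m.
Transfer ellipse a_t = (r₁ + r₂)/2 = 9.294×10⁶ m.
At r₁: circular v_c1 = √(μ/r₁) = 3122 m/s; transfer-periapsis v_p = √[μ(2/r₁ − 1/a_t)] = 3570 m/s.
Δv₁ = v_p − v_c1 = 447.3 m/s.
At r₂: circular v_c2 = √(μ/r₂) = 2274 m/s; transfer-apoapsis v_a = √[μ(2/r₂ − 1/a_t)] = 1893 m/s.
Δv₂ = v_c2 − v_a = 381.0 m/s.
Total Δv = Δv₁ + Δv₂ = 828.3 m/s.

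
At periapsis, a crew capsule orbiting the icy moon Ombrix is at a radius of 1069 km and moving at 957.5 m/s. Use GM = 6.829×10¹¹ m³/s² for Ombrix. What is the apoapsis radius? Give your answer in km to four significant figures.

apoapsis radius ≈ 2716 km

r_p = 1.069×10⁶ m.
Specific energy ε = v²/2 − μ/r = -1.804×10⁵ J/kg, so a = −μ/(2ε) = 1.893×10⁶ m.
The apsides satisfy r_p + r_a = 2a, so the apoapsis radius is 2a − r_p = 2.716×10⁶ m = 2716.1 km.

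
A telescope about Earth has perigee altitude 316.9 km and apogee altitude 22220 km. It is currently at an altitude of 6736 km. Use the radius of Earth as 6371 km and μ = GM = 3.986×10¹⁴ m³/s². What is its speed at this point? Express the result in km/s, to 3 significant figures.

r_p = 6371 + 316.9 = 6687.9 km = 6.6879×10⁶ m.
r_a = 6371 + 22220 = 28591 km = 2.8591×10⁷ m.
r = 6371 + 6736 = 13107 km = 1.311×10⁷ m.
Semi-major axis a = (r_p + r_a)/2 = 17639 km = 1.764×10⁷ m.
Vis-viva: v² = μ(2/r − 1/a) = 3.986×10¹⁴ × (1.526×10⁻⁷ − 5.669×10⁻⁸) = 3.823×10⁷ m²/s².
v = 6183 m/s = 6.183 km/s.

v ≈ 6.18 km/s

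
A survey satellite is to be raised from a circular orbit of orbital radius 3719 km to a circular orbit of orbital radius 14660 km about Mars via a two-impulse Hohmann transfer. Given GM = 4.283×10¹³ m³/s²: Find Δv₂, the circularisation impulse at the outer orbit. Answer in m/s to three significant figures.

Δv ≈ 622 m/s

r₁ = 3719 km = 3.719×10⁶ m.
r₂ = 14660 km = 1.466×10⁷ m.
Transfer ellipse a_t = (r₁ + r₂)/2 = 9.190×10⁶ m.
At r₁: circular v_c1 = √(μ/r₁) = 3394 m/s; transfer-periapsis v_p = √[μ(2/r₁ − 1/a_t)] = 4286 m/s.
At r₂: circular v_c2 = √(μ/r₂) = 1709 m/s; transfer-apoapsis v_a = √[μ(2/r₂ − 1/a_t)] = 1087 m/s.
Δv₂ = v_c2 − v_a = 621.9 m/s.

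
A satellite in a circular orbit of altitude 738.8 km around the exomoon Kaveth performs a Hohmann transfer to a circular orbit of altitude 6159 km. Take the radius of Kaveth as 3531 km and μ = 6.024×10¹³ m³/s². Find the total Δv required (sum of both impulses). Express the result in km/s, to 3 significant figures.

Δv_total ≈ 1.21 km/s

r₁ = 3531 + 738.8 = 4269.8 km = 4.2698×10⁶ m.
r₂ = 3531 + 6159 = 9690.0 km = 9.6900×10⁶ m.
Transfer ellipse a_t = (r₁ + r₂)/2 = 6.980×10⁶ m.
At r₁: circular v_c1 = √(μ/r₁) = 3756 m/s; transfer-periapsis v_p = √[μ(2/r₁ − 1/a_t)] = 4426 m/s.
Δv₁ = v_p − v_c1 = 669.5 m/s.
At r₂: circular v_c2 = √(μ/r₂) = 2493 m/s; transfer-apoapsis v_a = √[μ(2/r₂ − 1/a_t)] = 1950 m/s.
Δv₂ = v_c2 − v_a = 543.2 m/s.
Total Δv = Δv₁ + Δv₂ = 1213 m/s = 1.213 km/s.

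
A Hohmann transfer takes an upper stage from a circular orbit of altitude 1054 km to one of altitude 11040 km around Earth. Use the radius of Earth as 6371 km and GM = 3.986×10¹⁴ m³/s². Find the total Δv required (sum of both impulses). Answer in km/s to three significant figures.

r₁ = 6371 + 1054 = 7425.0 km = 7.4250×10⁶ m.
r₂ = 6371 + 11040 = 17411 km = 1.7411×10⁷ m.
Transfer ellipse a_t = (r₁ + r₂)/2 = 1.242×10⁷ m.
At r₁: circular v_c1 = √(μ/r₁) = 7327 m/s; transfer-perigee v_p = √[μ(2/r₁ − 1/a_t)] = 8676 m/s.
Δv₁ = v_p − v_c1 = 1349 m/s.
At r₂: circular v_c2 = √(μ/r₂) = 4785 m/s; transfer-apogee v_a = √[μ(2/r₂ − 1/a_t)] = 3700 m/s.
Δv₂ = v_c2 − v_a = 1085 m/s.
Total Δv = Δv₁ + Δv₂ = 2434 m/s = 2.434 km/s.

Δv_total ≈ 2.43 km/s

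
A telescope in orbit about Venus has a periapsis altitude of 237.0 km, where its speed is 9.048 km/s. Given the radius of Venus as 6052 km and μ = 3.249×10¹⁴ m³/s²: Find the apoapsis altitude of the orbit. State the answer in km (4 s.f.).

apoapsis altitude ≈ 17940 km

r_p = 6052 + 237.0 = 6289.0 km = 6.289×10⁶ m.
Specific energy ε = v²/2 − μ/r = -1.073×10⁷ J/kg, so a = −μ/(2ε) = 1.514×10⁷ m.
The apsides satisfy r_p + r_a = 2a, so the apoapsis radius is 2a − r_p = 2.399×10⁷ m = 23995 km.
Apoapsis altitude = 23995 − 6052 = 17943 km.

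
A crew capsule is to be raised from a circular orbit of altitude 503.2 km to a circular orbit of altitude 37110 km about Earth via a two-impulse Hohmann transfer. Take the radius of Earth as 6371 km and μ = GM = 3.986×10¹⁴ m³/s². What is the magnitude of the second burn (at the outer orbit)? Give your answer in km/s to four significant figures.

Δv ≈ 1.446 km/s

r₁ = 6371 + 503.2 = 6874.2 km = 6.8742×10⁶ m.
r₂ = 6371 + 37110 = 43481 km = 4.3481×10⁷ m.
Transfer ellipse a_t = (r₁ + r₂)/2 = 2.518×10⁷ m.
At r₁: circular v_c1 = √(μ/r₁) = 7615 m/s; transfer-perigee v_p = √[μ(2/r₁ − 1/a_t)] = 10010 m/s.
At r₂: circular v_c2 = √(μ/r₂) = 3028 m/s; transfer-apogee v_a = √[μ(2/r₂ − 1/a_t)] = 1582 m/s.
Δv₂ = v_c2 − v_a = 1446 m/s.
= 1.446 km/s.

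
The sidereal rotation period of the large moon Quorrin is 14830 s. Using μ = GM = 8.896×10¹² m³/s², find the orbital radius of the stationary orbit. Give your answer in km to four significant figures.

A synchronous orbit has period T, so by Kepler's third law a = (μT²/4π²)^(1/3).
μT²/4π² = 8.896×10¹² × (1.483×10⁴)² / 39.48 = 4.956×10¹⁹ m³.
a = 3.673×10⁶ m = 3673.2 km.

r_sync ≈ 3673 km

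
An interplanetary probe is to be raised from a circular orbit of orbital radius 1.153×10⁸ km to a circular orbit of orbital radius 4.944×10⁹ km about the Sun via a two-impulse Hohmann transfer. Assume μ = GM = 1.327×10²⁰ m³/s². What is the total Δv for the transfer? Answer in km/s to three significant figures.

Δv_total ≈ 17.6 km/s

r₁ = 1.153×10⁸ km = 1.153×10¹¹ m.
r₂ = 4.944×10⁹ km = 4.944×10¹² m.
Transfer ellipse a_t = (r₁ + r₂)/2 = 2.530×10¹² m.
At r₁: circular v_c1 = √(μ/r₁) = 33930 m/s; transfer-perihelion v_p = √[μ(2/r₁ − 1/a_t)] = 47430 m/s.
Δv₁ = v_p − v_c1 = 13500 m/s.
At r₂: circular v_c2 = √(μ/r₂) = 5181 m/s; transfer-aphelion v_a = √[μ(2/r₂ − 1/a_t)] = 1106 m/s.
Δv₂ = v_c2 − v_a = 4075 m/s.
Total Δv = Δv₁ + Δv₂ = 17580 m/s = 17.58 km/s.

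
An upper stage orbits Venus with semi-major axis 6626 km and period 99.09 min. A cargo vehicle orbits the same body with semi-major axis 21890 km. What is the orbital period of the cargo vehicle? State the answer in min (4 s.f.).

T₂ ≈ 595.0 min

Kepler's third law: T² ∝ a³, so T₂ = T₁ (a₂/a₁)^(3/2).
a₂/a₁ = 3.304, (a₂/a₁)^(3/2) = 6.005.
T₂ = 99.09 × 6.005 = 595.0 min.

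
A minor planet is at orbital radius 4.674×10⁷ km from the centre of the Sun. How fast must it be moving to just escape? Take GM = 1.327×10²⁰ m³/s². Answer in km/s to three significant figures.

v_esc ≈ 75.4 km/s

r = 4.674×10⁷ km = 4.674×10¹⁰ m.
Escape speed v_esc = √(2μ/r) = √(2 × 1.327×10²⁰ / 4.674×10¹⁰) = √(5.678×10⁹) = 75350 m/s.
= 75.35 km/s.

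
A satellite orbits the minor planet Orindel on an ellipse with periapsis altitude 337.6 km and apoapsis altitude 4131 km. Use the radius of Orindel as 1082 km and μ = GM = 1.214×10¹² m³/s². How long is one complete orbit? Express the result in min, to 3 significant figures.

T ≈ 574 min

r_p = 1082 + 337.6 = 1419.6 km = 1.4196×10⁶ m.
r_a = 1082 + 4131 = 5213.0 km = 5.2130×10⁶ m.
Semi-major axis a = (r_p + r_a)/2 = (1419.6 + 5213.0)/2 = 3316.3 km = 3.316×10⁶ m.
By Kepler's third law T = 2π√(a³/μ) = 2π × 5.481×10³ = 3.444×10⁴ s.
= 574.0 min.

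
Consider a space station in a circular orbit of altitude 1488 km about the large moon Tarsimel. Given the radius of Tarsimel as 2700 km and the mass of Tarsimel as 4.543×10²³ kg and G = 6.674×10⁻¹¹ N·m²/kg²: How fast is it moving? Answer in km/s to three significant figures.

μ = GM = 6.674×10⁻¹¹ × 4.543×10²³ = 3.032×10¹³ m³/s².
r = 2700 + 1488 = 4188.0 km = 4.1880×10⁶ m.
For a circular orbit v = √(μ/r) = √(3.032×10¹³ / 4.188×10⁶) = √(7.240×10⁶) = 2691 m/s.
That is 2.691 km/s.

v ≈ 2.69 km/s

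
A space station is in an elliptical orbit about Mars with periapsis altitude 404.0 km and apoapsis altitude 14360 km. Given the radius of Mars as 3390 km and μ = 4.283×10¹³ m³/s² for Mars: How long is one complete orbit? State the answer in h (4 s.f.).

r_p = 3390 + 404.0 = 3794.0 km = 3.7940×10⁶ m.
r_a = 3390 + 14360 = 17750 km = 1.7750×10⁷ m.
Semi-major axis a = (r_p + r_a)/2 = (3794.0 + 17750)/2 = 10772 km = 1.077×10⁷ m.
By Kepler's third law T = 2π√(a³/μ) = 2π × 5.402×10³ = 3.394×10⁴ s.
= 9.429 h.

T ≈ 9.429 h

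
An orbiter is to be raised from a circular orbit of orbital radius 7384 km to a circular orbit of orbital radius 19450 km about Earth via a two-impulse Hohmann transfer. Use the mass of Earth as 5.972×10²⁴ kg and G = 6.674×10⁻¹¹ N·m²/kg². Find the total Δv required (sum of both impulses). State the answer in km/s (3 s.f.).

μ = GM = 6.674×10⁻¹¹ × 5.972×10²⁴ = 3.986×10¹⁴ m³/s².
r₁ = 7384 km = 7.384×10⁶ m.
r₂ = 19450 km = 1.945×10⁷ m.
Transfer ellipse a_t = (r₁ + r₂)/2 = 1.342×10⁷ m.
At r₁: circular v_c1 = √(μ/r₁) = 7347 m/s; transfer-perigee v_p = √[μ(2/r₁ − 1/a_t)] = 8846 m/s.
Δv₁ = v_p − v_c1 = 1499 m/s.
At r₂: circular v_c2 = √(μ/r₂) = 4527 m/s; transfer-apogee v_a = √[μ(2/r₂ − 1/a_t)] = 3358 m/s.
Δv₂ = v_c2 − v_a = 1169 m/s.
Total Δv = Δv₁ + Δv₂ = 2667 m/s = 2.667 km/s.

Δv_total ≈ 2.67 km/s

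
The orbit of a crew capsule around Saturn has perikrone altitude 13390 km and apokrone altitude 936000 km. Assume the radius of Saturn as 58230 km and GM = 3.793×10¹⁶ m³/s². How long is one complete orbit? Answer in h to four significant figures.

r_p = 58230 + 13390 = 71620 km = 7.1620×10⁷ m.
r_a = 58230 + 936000 = 994230 km = 9.9423×10⁸ m.
Semi-major axis a = (r_p + r_a)/2 = (71620 + 9.9423×10⁵)/2 = 5.3292×10⁵ km = 5.329×10⁸ m.
By Kepler's third law T = 2π√(a³/μ) = 2π × 6.317×10⁴ = 3.969×10⁵ s.
= 110.3 h.

T ≈ 110.3 h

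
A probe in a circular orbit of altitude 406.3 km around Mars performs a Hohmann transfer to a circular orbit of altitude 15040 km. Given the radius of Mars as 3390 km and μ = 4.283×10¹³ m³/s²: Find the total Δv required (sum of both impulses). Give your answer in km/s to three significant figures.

Δv_total ≈ 1.60 km/s

r₁ = 3390 + 406.3 = 3796.3 km = 3.7963×10⁶ m.
r₂ = 3390 + 15040 = 18430 km = 1.8430×10⁷ m.
Transfer ellipse a_t = (r₁ + r₂)/2 = 1.111×10⁷ m.
At r₁: circular v_c1 = √(μ/r₁) = 3359 m/s; transfer-periapsis v_p = √[μ(2/r₁ − 1/a_t)] = 4326 m/s.
Δv₁ = v_p − v_c1 = 966.6 m/s.
At r₂: circular v_c2 = √(μ/r₂) = 1524 m/s; transfer-apoapsis v_a = √[μ(2/r₂ − 1/a_t)] = 891.0 m/s.
Δv₂ = v_c2 − v_a = 633.5 m/s.
Total Δv = Δv₁ + Δv₂ = 1600 m/s = 1.600 km/s.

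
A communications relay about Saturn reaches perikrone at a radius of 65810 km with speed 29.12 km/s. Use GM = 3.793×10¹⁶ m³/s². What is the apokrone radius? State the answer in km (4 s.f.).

apokrone radius ≈ 1.831×10⁵ km

r_p = 6.581×10⁷ m.
Specific energy ε = v²/2 − μ/r = -1.524×10⁸ J/kg, so a = −μ/(2ε) = 1.245×10⁸ m.
The apsides satisfy r_p + r_a = 2a, so the apokrone radius is 2a − r_p = 1.831×10⁸ m = 1.8313×10⁵ km.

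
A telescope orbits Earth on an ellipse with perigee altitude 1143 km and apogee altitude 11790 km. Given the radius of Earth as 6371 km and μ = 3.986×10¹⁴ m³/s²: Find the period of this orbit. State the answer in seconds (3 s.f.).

r_p = 6371 + 1143 = 7514.0 km = 7.5140×10⁶ m.
r_a = 6371 + 11790 = 18161 km = 1.8161×10⁷ m.
Semi-major axis a = (r_p + r_a)/2 = (7514.0 + 18161)/2 = 12838 km = 1.284×10⁷ m.
By Kepler's third law T = 2π√(a³/μ) = 2π × 2.304×10³ = 1.448×10⁴ s.

T ≈ 14500 seconds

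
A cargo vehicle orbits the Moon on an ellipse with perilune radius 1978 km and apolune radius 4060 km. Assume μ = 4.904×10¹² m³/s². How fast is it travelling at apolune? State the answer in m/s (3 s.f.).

v ≈ 890 m/s

Semi-major axis a = (r_p + r_a)/2 = 3019.0 km = 3.019×10⁶ m.
Vis-viva: v² = μ(2/r − 1/a) = 4.904×10¹² × (4.926×10⁻⁷ − 3.312×10⁻⁷) = 7.914×10⁵ m²/s².
v = 889.6 m/s.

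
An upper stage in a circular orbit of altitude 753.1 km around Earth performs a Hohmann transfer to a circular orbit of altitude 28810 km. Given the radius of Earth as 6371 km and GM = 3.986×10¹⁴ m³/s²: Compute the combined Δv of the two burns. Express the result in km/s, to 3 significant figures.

r₁ = 6371 + 753.1 = 7124.1 km = 7.1241×10⁶ m.
r₂ = 6371 + 28810 = 35181 km = 3.5181×10⁷ m.
Transfer ellipse a_t = (r₁ + r₂)/2 = 2.115×10⁷ m.
At r₁: circular v_c1 = √(μ/r₁) = 7480 m/s; transfer-perigee v_p = √[μ(2/r₁ − 1/a_t)] = 9647 m/s.
Δv₁ = v_p − v_c1 = 2167 m/s.
At r₂: circular v_c2 = √(μ/r₂) = 3366 m/s; transfer-apogee v_a = √[μ(2/r₂ − 1/a_t)] = 1953 m/s.
Δv₂ = v_c2 − v_a = 1413 m/s.
Total Δv = Δv₁ + Δv₂ = 3579 m/s = 3.579 km/s.

Δv_total ≈ 3.58 km/s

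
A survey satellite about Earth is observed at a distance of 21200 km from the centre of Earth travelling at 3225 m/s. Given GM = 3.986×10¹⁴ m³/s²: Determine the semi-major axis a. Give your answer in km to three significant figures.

a ≈ 14700 km

r = 2.120×10⁷ m.
Specific orbital energy ε = v²/2 − μ/r = (3225)²/2 − 3.986×10¹⁴/2.120×10⁷ = -1.360×10⁷ J/kg.
Since ε = −μ/(2a), a = −μ/(2ε) = 1.465×10⁷ m = 14653 km.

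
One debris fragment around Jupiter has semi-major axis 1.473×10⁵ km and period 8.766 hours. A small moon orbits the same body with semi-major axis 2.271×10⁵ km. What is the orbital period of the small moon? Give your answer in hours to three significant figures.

Kepler's third law: T² ∝ a³, so T₂ = T₁ (a₂/a₁)^(3/2).
a₂/a₁ = 1.542, (a₂/a₁)^(3/2) = 1.914.
T₂ = 8.766 × 1.914 = 16.78 hours.

T₂ ≈ 16.8 hours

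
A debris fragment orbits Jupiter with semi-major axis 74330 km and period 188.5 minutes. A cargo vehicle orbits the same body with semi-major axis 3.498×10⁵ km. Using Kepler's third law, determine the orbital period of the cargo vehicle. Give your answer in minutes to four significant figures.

T₂ ≈ 1924 minutes

Kepler's third law: T² ∝ a³, so T₂ = T₁ (a₂/a₁)^(3/2).
a₂/a₁ = 4.706, (a₂/a₁)^(3/2) = 10.21.
T₂ = 188.5 × 10.21 = 1924 minutes.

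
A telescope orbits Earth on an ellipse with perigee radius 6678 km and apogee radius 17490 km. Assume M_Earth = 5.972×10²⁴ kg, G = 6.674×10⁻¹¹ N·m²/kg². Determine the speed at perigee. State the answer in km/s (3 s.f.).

μ = GM = 6.674×10⁻¹¹ × 5.972×10²⁴ = 3.986×10¹⁴ m³/s².
Semi-major axis a = (r_p + r_a)/2 = 12084 km = 1.208×10⁷ m.
Vis-viva: v² = μ(2/r − 1/a) = 3.986×10¹⁴ × (2.995×10⁻⁷ − 8.275×10⁻⁸) = 8.639×10⁷ m²/s².
v = 9294 m/s = 9.294 km/s.

v ≈ 9.29 km/s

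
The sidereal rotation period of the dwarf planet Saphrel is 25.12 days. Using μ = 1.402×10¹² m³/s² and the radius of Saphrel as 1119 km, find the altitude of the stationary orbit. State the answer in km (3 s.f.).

T = 25.12 days = 2.170×10⁶ s.
A synchronous orbit has period T, so by Kepler's third law a = (μT²/4π²)^(1/3).
μT²/4π² = 1.402×10¹² × (2.170×10⁶)² / 39.48 = 1.673×10²³ m³.
a = 5.510×10⁷ m = 55100 km.
Altitude h = a − R = 55100 − 1119 = 53981 km.

h_sync ≈ 54000 km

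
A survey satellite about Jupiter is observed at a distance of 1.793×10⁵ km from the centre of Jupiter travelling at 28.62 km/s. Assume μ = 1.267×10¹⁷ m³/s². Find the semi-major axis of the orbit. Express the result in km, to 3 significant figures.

a ≈ 2.13×10⁵ km

r = 1.793×10⁸ m.
Specific orbital energy ε = v²/2 − μ/r = (28620)²/2 − 1.267×10¹⁷/1.793×10⁸ = -2.971×10⁸ J/kg.
Since ε = −μ/(2a), a = −μ/(2ε) = 2.132×10⁸ m = 2.1324×10⁵ km.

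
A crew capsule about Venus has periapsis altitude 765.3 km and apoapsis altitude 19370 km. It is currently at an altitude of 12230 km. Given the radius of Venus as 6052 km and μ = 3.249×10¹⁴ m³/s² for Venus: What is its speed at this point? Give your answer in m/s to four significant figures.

r_p = 6052 + 765.3 = 6817.3 km = 6.8173×10⁶ m.
r_a = 6052 + 19370 = 25422 km = 2.5422×10⁷ m.
r = 6052 + 12230 = 18282 km = 1.828×10⁷ m.
Semi-major axis a = (r_p + r_a)/2 = 16120 km = 1.612×10⁷ m.
Vis-viva: v² = μ(2/r − 1/a) = 3.249×10¹⁴ × (1.094×10⁻⁷ − 6.204×10⁻⁸) = 1.539×10⁷ m²/s².
v = 3923 m/s.

v ≈ 3923 m/s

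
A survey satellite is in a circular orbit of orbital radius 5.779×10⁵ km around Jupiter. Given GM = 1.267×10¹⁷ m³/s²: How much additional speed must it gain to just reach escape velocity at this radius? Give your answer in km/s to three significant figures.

r = 5.779×10⁵ km = 5.779×10⁸ m.
Circular speed v_c = √(μ/r) = 14810 m/s.
Escape speed v_esc = √(2μ/r) = √2 × v_c = 20940 m/s.
Δv = v_esc − v_c = 6133 m/s = 6.133 km/s.

Δv ≈ 6.13 km/s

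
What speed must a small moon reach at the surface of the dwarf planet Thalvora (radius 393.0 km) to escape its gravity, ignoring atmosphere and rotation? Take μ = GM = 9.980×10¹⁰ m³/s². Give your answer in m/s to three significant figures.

v_esc ≈ 713 m/s

r = R = 3.930×10⁵ m.
Escape speed v_esc = √(2μ/r) = √(2 × 9.980×10¹⁰ / 3.930×10⁵) = √(5.079×10⁵) = 712.7 m/s.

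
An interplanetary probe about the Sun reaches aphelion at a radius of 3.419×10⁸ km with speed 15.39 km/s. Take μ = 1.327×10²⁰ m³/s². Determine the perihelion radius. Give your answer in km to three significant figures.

r_a = 3.419×10¹¹ m.
Specific energy ε = v²/2 − μ/r = -2.697×10⁸ J/kg, so a = −μ/(2ε) = 2.460×10¹¹ m.
The apsides satisfy r_p + r_a = 2a, so the perihelion radius is 2a − r_a = 1.501×10¹¹ m = 1.5013×10⁸ km.

perihelion radius ≈ 1.50×10⁸ km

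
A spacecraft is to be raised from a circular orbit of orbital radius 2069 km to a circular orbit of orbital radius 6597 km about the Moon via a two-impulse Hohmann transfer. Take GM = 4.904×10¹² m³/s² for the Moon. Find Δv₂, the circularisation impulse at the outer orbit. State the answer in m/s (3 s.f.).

r₁ = 2069 km = 2.069×10⁶ m.
r₂ = 6597 km = 6.597×10⁶ m.
Transfer ellipse a_t = (r₁ + r₂)/2 = 4.333×10⁶ m.
At r₁: circular v_c1 = √(μ/r₁) = 1540 m/s; transfer-perilune v_p = √[μ(2/r₁ − 1/a_t)] = 1900 m/s.
At r₂: circular v_c2 = √(μ/r₂) = 862.2 m/s; transfer-apolune v_a = √[μ(2/r₂ − 1/a_t)] = 595.8 m/s.
Δv₂ = v_c2 − v_a = 266.4 m/s.

Δv ≈ 266 m/s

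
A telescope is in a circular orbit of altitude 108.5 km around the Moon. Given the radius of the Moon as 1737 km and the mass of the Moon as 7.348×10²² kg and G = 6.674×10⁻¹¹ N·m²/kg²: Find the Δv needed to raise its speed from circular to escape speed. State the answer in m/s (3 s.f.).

μ = GM = 6.674×10⁻¹¹ × 7.348×10²² = 4.904×10¹² m³/s².
r = 1737 + 108.5 = 1845.5 km = 1.8455×10⁶ m.
Circular speed v_c = √(μ/r) = 1630 m/s.
Escape speed v_esc = √(2μ/r) = √2 × v_c = 2305 m/s.
Δv = v_esc − v_c = 675.2 m/s.

Δv ≈ 675 m/s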